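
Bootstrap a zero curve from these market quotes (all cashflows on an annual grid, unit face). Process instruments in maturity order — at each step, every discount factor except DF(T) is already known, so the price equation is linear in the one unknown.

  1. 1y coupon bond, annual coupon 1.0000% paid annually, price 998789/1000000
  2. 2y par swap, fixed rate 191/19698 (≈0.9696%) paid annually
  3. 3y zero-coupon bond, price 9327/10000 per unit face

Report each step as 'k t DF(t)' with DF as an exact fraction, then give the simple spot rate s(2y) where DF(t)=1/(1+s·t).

1 1 9889/10000
2 2 9809/10000
3 3 9327/10000
s(2y) = (1/(9809/10000) − 1)/(2) = 191/19618 ≈ 0.9736%

step 1 [1y] bond c/1=1/100: DF=(998789/1000000 − 1/100·(0))/(1+1/100) = 9889/10000 ≈ 0.988900
step 2 [2y] swap r/1=191/19698: DF=(1 − 191/19698·(0.988900))/(1+191/19698) = 9809/10000 ≈ 0.980900
step 3 [3y] zero: DF = P = 9327/10000 ≈ 0.932700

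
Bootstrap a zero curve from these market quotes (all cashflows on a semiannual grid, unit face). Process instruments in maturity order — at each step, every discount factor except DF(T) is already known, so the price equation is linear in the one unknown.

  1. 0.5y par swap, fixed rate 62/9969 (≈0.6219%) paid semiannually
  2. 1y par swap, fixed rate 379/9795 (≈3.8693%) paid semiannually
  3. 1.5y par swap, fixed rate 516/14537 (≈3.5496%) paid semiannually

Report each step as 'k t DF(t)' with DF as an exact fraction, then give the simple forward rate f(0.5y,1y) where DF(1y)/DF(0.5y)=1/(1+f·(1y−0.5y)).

1 1/2 9969/10000
2 1 9621/10000
3 3/2 2371/2500
f(0.5y,1y) = ((9969/10000)/(9621/10000) − 1)/(1/2) = 232/3207 ≈ 7.2342%

step 1 [0.5y] swap r/2=31/9969: DF=(1 − 31/9969·(0))/(1+31/9969) = 9969/10000 ≈ 0.996900
step 2 [1y] swap r/2=379/19590: DF=(1 − 379/19590·(0.996900))/(1+379/19590) = 9621/10000 ≈ 0.962100
step 3 [1.5y] swap r/2=258/14537: DF=(1 − 258/14537·(0.996900+0.962100))/(1+258/14537) = 2371/2500 ≈ 0.948400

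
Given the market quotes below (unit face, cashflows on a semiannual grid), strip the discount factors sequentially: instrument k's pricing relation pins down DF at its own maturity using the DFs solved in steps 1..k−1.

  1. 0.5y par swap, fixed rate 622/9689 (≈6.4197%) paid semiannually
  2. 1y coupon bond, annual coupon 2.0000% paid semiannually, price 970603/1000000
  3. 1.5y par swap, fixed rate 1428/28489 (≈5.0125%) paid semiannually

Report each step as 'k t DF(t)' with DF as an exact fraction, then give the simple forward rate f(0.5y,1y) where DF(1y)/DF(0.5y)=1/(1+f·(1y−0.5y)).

1 1/2 9689/10000
2 1 4757/5000
3 3/2 4643/5000
f(0.5y,1y) = ((9689/10000)/(4757/5000) − 1)/(1/2) = 175/4757 ≈ 3.6788%

step 1 [0.5y] swap r/2=311/9689: DF=(1 − 311/9689·(0))/(1+311/9689) = 9689/10000 ≈ 0.968900
step 2 [1y] bond c/2=1/100: DF=(970603/1000000 − 1/100·(0.968900))/(1+1/100) = 4757/5000 ≈ 0.951400
step 3 [1.5y] swap r/2=714/28489: DF=(1 − 714/28489·(0.968900+0.951400))/(1+714/28489) = 4643/5000 ≈ 0.928600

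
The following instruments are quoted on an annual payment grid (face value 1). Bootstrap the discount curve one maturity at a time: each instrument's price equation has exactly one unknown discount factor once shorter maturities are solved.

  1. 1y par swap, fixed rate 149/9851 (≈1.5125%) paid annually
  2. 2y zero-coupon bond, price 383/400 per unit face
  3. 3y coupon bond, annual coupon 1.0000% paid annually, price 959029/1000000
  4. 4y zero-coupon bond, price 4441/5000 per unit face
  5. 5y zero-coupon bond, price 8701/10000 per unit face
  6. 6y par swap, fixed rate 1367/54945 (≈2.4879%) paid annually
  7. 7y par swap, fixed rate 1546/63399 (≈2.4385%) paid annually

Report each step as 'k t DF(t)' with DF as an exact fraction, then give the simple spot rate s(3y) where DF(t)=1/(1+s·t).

step 1 [1y] swap r/1=149/9851: DF=(1 − 149/9851·(0))/(1+149/9851) = 9851/10000 ≈ 0.985100
step 2 [2y] zero: DF = P = 383/400 ≈ 0.957500
step 3 [3y] bond c/1=1/100: DF=(959029/1000000 − 1/100·(0.985100+0.957500))/(1+1/100) = 9303/10000 ≈ 0.930300
step 4 [4y] zero: DF = P = 4441/5000 ≈ 0.888200
step 5 [5y] zero: DF = P = 8701/10000 ≈ 0.870100
step 6 [6y] swap r/1=1367/54945: DF=(1 − 1367/54945·(0.985100+0.957500+0.930300+0.888200+0.870100))/(1+1367/54945) = 8633/10000 ≈ 0.863300
step 7 [7y] swap r/1=1546/63399: DF=(1 − 1546/63399·(0.985100+0.957500+0.930300+0.888200+0.870100+0.863300))/(1+1546/63399) = 4227/5000 ≈ 0.845400

1 1 9851/10000
2 2 383/400
3 3 9303/10000
4 4 4441/5000
5 5 8701/10000
6 6 8633/10000
7 7 4227/5000
s(3y) = (1/(9303/10000) − 1)/(3) = 697/27909 ≈ 2.4974%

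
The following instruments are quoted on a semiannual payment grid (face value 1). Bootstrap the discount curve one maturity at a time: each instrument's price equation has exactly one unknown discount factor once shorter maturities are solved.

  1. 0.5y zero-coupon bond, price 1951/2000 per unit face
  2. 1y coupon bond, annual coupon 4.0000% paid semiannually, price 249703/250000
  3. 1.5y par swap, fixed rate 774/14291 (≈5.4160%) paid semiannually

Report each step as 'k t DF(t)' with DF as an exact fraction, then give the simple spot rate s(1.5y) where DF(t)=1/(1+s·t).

step 1 [0.5y] zero: DF = P = 1951/2000 ≈ 0.975500
step 2 [1y] bond c/2=1/50: DF=(249703/250000 − 1/50·(0.975500))/(1+1/50) = 9601/10000 ≈ 0.960100
step 3 [1.5y] swap r/2=387/14291: DF=(1 − 387/14291·(0.975500+0.960100))/(1+387/14291) = 4613/5000 ≈ 0.922600

1 1/2 1951/2000
2 1 9601/10000
3 3/2 4613/5000
s(1.5y) = (1/(4613/5000) − 1)/(3/2) = 258/4613 ≈ 5.5929%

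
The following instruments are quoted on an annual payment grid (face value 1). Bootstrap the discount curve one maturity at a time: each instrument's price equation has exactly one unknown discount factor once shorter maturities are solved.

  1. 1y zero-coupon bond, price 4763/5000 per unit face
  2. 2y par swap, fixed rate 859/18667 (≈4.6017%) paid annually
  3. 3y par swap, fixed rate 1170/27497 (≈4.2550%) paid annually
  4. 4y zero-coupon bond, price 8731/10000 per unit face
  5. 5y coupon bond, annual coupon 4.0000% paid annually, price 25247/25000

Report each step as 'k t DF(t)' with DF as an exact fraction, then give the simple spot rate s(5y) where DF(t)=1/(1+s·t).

step 1 [1y] zero: DF = P = 4763/5000 ≈ 0.952600
step 2 [2y] swap r/1=859/18667: DF=(1 − 859/18667·(0.952600))/(1+859/18667) = 9141/10000 ≈ 0.914100
step 3 [3y] swap r/1=1170/27497: DF=(1 − 1170/27497·(0.952600+0.914100))/(1+1170/27497) = 883/1000 ≈ 0.883000
step 4 [4y] zero: DF = P = 8731/10000 ≈ 0.873100
step 5 [5y] bond c/1=1/25: DF=(25247/25000 − 1/25·(0.952600+0.914100+0.883000+0.873100))/(1+1/25) = 8317/10000 ≈ 0.831700

1 1 4763/5000
2 2 9141/10000
3 3 883/1000
4 4 8731/10000
5 5 8317/10000
s(5y) = (1/(8317/10000) − 1)/(5) = 1683/41585 ≈ 4.0471%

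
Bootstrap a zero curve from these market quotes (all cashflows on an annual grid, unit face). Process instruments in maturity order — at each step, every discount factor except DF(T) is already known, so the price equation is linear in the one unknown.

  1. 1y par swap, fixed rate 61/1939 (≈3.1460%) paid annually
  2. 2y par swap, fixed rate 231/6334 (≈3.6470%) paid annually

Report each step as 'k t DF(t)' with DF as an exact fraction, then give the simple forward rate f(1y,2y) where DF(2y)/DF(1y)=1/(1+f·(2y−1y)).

1 1 1939/2000
2 2 9307/10000
f(1y,2y) = ((1939/2000)/(9307/10000) − 1)/(1) = 388/9307 ≈ 4.1689%

step 1 [1y] swap r/1=61/1939: DF=(1 − 61/1939·(0))/(1+61/1939) = 1939/2000 ≈ 0.969500
step 2 [2y] swap r/1=231/6334: DF=(1 − 231/6334·(0.969500))/(1+231/6334) = 9307/10000 ≈ 0.930700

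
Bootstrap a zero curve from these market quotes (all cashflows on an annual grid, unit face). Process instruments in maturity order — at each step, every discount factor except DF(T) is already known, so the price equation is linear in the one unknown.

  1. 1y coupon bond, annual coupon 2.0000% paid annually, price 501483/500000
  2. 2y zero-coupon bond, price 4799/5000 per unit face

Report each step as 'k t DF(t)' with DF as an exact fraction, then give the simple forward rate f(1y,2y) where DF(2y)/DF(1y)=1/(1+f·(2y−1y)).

step 1 [1y] bond c/1=1/50: DF=(501483/500000 − 1/50·(0))/(1+1/50) = 9833/10000 ≈ 0.983300
step 2 [2y] zero: DF = P = 4799/5000 ≈ 0.959800

1 1 9833/10000
2 2 4799/5000
f(1y,2y) = ((9833/10000)/(4799/5000) − 1)/(1) = 235/9598 ≈ 2.4484%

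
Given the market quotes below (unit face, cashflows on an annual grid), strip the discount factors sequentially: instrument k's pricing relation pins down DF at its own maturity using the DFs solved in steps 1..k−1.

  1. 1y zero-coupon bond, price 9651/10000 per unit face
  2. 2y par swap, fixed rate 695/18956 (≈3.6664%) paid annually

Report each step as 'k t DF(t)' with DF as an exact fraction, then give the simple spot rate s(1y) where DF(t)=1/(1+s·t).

step 1 [1y] zero: DF = P = 9651/10000 ≈ 0.965100
step 2 [2y] swap r/1=695/18956: DF=(1 − 695/18956·(0.965100))/(1+695/18956) = 1861/2000 ≈ 0.930500

1 1 9651/10000
2 2 1861/2000
s(1y) = (1/(9651/10000) − 1)/(1) = 349/9651 ≈ 3.6162%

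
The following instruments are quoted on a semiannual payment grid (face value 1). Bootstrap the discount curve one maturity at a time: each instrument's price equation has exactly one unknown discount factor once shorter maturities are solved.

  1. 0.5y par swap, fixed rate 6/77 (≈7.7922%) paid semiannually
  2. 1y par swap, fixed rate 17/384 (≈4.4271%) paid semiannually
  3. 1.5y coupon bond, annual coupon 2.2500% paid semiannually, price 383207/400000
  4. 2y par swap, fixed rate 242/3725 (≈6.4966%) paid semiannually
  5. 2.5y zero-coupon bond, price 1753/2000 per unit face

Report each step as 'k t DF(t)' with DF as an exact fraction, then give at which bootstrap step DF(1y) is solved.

step 1 [0.5y] swap r/2=3/77: DF=(1 − 3/77·(0))/(1+3/77) = 77/80 ≈ 0.962500
step 2 [1y] swap r/2=17/768: DF=(1 − 17/768·(0.962500))/(1+17/768) = 383/400 ≈ 0.957500
step 3 [1.5y] bond c/2=9/800: DF=(383207/400000 − 9/800·(0.962500+0.957500))/(1+9/800) = 463/500 ≈ 0.926000
step 4 [2y] swap r/2=121/3725: DF=(1 − 121/3725·(0.962500+0.957500+0.926000))/(1+121/3725) = 879/1000 ≈ 0.879000
step 5 [2.5y] zero: DF = P = 1753/2000 ≈ 0.876500

1 1/2 77/80
2 1 383/400
3 3/2 463/500
4 2 879/1000
5 5/2 1753/2000
DF(1y) is solved at step 2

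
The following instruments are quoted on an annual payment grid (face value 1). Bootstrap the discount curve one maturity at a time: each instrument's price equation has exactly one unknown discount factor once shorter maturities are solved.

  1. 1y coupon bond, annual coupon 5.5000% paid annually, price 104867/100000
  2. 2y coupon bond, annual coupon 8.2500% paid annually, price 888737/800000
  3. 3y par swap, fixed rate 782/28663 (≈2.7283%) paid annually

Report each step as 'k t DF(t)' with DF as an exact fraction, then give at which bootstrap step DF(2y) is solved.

step 1 [1y] bond c/1=11/200: DF=(104867/100000 − 11/200·(0))/(1+11/200) = 497/500 ≈ 0.994000
step 2 [2y] bond c/1=33/400: DF=(888737/800000 − 33/400·(0.994000))/(1+33/400) = 1901/2000 ≈ 0.950500
step 3 [3y] swap r/1=782/28663: DF=(1 − 782/28663·(0.994000+0.950500))/(1+782/28663) = 4609/5000 ≈ 0.921800

1 1 497/500
2 2 1901/2000
3 3 4609/5000
DF(2y) is solved at step 2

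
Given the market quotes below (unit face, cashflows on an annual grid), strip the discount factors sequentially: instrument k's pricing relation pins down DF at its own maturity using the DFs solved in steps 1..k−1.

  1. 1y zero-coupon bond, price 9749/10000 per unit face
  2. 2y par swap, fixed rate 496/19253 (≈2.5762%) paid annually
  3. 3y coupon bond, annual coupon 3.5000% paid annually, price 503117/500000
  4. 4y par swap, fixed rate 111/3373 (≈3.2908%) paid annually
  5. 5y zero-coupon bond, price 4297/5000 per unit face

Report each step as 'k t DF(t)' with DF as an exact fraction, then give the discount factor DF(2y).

1 1 9749/10000
2 2 594/625
3 3 9071/10000
4 4 8779/10000
5 5 4297/5000
DF(2y) = 594/625 ≈ 0.950400

step 1 [1y] zero: DF = P = 9749/10000 ≈ 0.974900
step 2 [2y] swap r/1=496/19253: DF=(1 − 496/19253·(0.974900))/(1+496/19253) = 594/625 ≈ 0.950400
step 3 [3y] bond c/1=7/200: DF=(503117/500000 − 7/200·(0.974900+0.950400))/(1+7/200) = 9071/10000 ≈ 0.907100
step 4 [4y] swap r/1=111/3373: DF=(1 − 111/3373·(0.974900+0.950400+0.907100))/(1+111/3373) = 8779/10000 ≈ 0.877900
step 5 [5y] zero: DF = P = 4297/5000 ≈ 0.859400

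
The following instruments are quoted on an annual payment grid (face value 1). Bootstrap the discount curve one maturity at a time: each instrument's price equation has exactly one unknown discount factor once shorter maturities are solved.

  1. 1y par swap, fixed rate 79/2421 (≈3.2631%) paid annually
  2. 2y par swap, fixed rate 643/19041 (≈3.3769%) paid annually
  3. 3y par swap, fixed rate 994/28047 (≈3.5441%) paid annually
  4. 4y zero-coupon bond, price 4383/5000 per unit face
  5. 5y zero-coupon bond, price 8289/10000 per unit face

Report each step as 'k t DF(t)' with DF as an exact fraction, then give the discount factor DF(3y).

1 1 2421/2500
2 2 9357/10000
3 3 4503/5000
4 4 4383/5000
5 5 8289/10000
DF(3y) = 4503/5000 ≈ 0.900600

step 1 [1y] swap r/1=79/2421: DF=(1 − 79/2421·(0))/(1+79/2421) = 2421/2500 ≈ 0.968400
step 2 [2y] swap r/1=643/19041: DF=(1 − 643/19041·(0.968400))/(1+643/19041) = 9357/10000 ≈ 0.935700
step 3 [3y] swap r/1=994/28047: DF=(1 − 994/28047·(0.968400+0.935700))/(1+994/28047) = 4503/5000 ≈ 0.900600
step 4 [4y] zero: DF = P = 4383/5000 ≈ 0.876600
step 5 [5y] zero: DF = P = 8289/10000 ≈ 0.828900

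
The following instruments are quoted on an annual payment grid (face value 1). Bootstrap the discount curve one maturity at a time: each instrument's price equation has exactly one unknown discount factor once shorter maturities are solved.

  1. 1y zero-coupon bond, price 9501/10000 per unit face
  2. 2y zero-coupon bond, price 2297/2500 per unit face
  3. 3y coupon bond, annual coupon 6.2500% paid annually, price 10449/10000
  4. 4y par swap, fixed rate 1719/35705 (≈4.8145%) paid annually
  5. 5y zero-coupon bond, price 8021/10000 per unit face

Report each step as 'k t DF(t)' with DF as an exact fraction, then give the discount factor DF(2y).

1 1 9501/10000
2 2 2297/2500
3 3 1747/2000
4 4 8281/10000
5 5 8021/10000
DF(2y) = 2297/2500 ≈ 0.918800

step 1 [1y] zero: DF = P = 9501/10000 ≈ 0.950100
step 2 [2y] zero: DF = P = 2297/2500 ≈ 0.918800
step 3 [3y] bond c/1=1/16: DF=(10449/10000 − 1/16·(0.950100+0.918800))/(1+1/16) = 1747/2000 ≈ 0.873500
step 4 [4y] swap r/1=1719/35705: DF=(1 − 1719/35705·(0.950100+0.918800+0.873500))/(1+1719/35705) = 8281/10000 ≈ 0.828100
step 5 [5y] zero: DF = P = 8021/10000 ≈ 0.802100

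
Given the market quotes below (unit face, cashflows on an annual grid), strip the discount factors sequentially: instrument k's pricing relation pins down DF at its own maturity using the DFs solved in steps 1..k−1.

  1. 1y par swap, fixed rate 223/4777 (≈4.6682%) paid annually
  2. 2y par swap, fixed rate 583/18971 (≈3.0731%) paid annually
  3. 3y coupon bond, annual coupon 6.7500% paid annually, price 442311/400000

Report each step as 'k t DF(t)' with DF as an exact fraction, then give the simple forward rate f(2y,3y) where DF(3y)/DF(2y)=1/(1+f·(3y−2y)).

step 1 [1y] swap r/1=223/4777: DF=(1 − 223/4777·(0))/(1+223/4777) = 4777/5000 ≈ 0.955400
step 2 [2y] swap r/1=583/18971: DF=(1 − 583/18971·(0.955400))/(1+583/18971) = 9417/10000 ≈ 0.941700
step 3 [3y] bond c/1=27/400: DF=(442311/400000 − 27/400·(0.955400+0.941700))/(1+27/400) = 9159/10000 ≈ 0.915900

1 1 4777/5000
2 2 9417/10000
3 3 9159/10000
f(2y,3y) = ((9417/10000)/(9159/10000) − 1)/(1) = 2/71 ≈ 2.8169%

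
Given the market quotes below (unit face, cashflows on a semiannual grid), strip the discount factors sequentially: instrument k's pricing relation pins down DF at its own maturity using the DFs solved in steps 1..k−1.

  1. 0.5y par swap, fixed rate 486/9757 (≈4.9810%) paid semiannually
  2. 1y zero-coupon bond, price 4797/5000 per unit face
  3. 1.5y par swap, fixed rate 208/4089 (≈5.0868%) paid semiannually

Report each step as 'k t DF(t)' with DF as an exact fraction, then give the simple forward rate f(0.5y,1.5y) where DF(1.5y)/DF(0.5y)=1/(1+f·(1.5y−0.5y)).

step 1 [0.5y] swap r/2=243/9757: DF=(1 − 243/9757·(0))/(1+243/9757) = 9757/10000 ≈ 0.975700
step 2 [1y] zero: DF = P = 4797/5000 ≈ 0.959400
step 3 [1.5y] swap r/2=104/4089: DF=(1 − 104/4089·(0.975700+0.959400))/(1+104/4089) = 1159/1250 ≈ 0.927200

1 1/2 9757/10000
2 1 4797/5000
3 3/2 1159/1250
f(0.5y,1.5y) = ((9757/10000)/(1159/1250) − 1)/(1) = 485/9272 ≈ 5.2308%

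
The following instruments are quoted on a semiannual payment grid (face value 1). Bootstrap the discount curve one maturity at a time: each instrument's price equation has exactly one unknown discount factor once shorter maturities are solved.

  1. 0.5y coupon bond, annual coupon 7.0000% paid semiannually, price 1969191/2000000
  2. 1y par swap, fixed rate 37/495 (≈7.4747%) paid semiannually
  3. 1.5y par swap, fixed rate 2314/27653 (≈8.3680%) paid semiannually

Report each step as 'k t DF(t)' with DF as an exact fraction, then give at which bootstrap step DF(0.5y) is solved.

step 1 [0.5y] bond c/2=7/200: DF=(1969191/2000000 − 7/200·(0))/(1+7/200) = 9513/10000 ≈ 0.951300
step 2 [1y] swap r/2=37/990: DF=(1 − 37/990·(0.951300))/(1+37/990) = 9297/10000 ≈ 0.929700
step 3 [1.5y] swap r/2=1157/27653: DF=(1 − 1157/27653·(0.951300+0.929700))/(1+1157/27653) = 8843/10000 ≈ 0.884300

1 1/2 9513/10000
2 1 9297/10000
3 3/2 8843/10000
DF(0.5y) is solved at step 1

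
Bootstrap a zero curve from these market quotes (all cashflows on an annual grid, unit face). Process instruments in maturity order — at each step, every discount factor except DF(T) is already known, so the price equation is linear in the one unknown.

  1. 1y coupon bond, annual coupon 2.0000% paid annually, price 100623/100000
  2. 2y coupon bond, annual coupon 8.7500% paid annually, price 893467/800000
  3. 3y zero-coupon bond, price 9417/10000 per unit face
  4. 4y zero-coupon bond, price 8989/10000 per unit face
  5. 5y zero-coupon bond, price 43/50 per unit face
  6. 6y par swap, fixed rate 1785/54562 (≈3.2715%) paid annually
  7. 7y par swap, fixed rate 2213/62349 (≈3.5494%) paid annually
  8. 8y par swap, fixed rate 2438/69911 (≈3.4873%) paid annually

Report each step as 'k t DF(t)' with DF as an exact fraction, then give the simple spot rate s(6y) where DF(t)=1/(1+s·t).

step 1 [1y] bond c/1=1/50: DF=(100623/100000 − 1/50·(0))/(1+1/50) = 1973/2000 ≈ 0.986500
step 2 [2y] bond c/1=7/80: DF=(893467/800000 − 7/80·(0.986500))/(1+7/80) = 2369/2500 ≈ 0.947600
step 3 [3y] zero: DF = P = 9417/10000 ≈ 0.941700
step 4 [4y] zero: DF = P = 8989/10000 ≈ 0.898900
step 5 [5y] zero: DF = P = 43/50 ≈ 0.860000
step 6 [6y] swap r/1=1785/54562: DF=(1 − 1785/54562·(0.986500+0.947600+0.941700+0.898900+0.860000))/(1+1785/54562) = 1643/2000 ≈ 0.821500
step 7 [7y] swap r/1=2213/62349: DF=(1 − 2213/62349·(0.986500+0.947600+0.941700+0.898900+0.860000+0.821500))/(1+2213/62349) = 7787/10000 ≈ 0.778700
step 8 [8y] swap r/1=2438/69911: DF=(1 − 2438/69911·(0.986500+0.947600+0.941700+0.898900+0.860000+0.821500+0.778700))/(1+2438/69911) = 3781/5000 ≈ 0.756200

1 1 1973/2000
2 2 2369/2500
3 3 9417/10000
4 4 8989/10000
5 5 43/50
6 6 1643/2000
7 7 7787/10000
8 8 3781/5000
s(6y) = (1/(1643/2000) − 1)/(6) = 119/3286 ≈ 3.6214%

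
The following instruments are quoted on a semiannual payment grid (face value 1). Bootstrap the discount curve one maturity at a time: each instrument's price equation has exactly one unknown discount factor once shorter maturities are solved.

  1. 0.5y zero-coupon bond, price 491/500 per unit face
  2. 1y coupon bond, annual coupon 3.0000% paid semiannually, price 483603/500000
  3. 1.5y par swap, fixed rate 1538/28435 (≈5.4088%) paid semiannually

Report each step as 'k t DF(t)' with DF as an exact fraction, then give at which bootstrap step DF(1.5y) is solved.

step 1 [0.5y] zero: DF = P = 491/500 ≈ 0.982000
step 2 [1y] bond c/2=3/200: DF=(483603/500000 − 3/200·(0.982000))/(1+3/200) = 1173/1250 ≈ 0.938400
step 3 [1.5y] swap r/2=769/28435: DF=(1 − 769/28435·(0.982000+0.938400))/(1+769/28435) = 9231/10000 ≈ 0.923100

1 1/2 491/500
2 1 1173/1250
3 3/2 9231/10000
DF(1.5y) is solved at step 3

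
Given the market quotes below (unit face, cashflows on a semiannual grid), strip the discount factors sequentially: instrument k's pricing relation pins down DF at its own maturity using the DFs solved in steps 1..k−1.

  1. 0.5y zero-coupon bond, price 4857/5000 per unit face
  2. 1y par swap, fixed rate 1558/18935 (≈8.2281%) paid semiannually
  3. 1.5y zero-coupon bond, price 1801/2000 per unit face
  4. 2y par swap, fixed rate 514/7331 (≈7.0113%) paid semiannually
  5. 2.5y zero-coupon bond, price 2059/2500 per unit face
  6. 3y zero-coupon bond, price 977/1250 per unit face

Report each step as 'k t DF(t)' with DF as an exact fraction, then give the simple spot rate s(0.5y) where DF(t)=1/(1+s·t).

1 1/2 4857/5000
2 1 9221/10000
3 3/2 1801/2000
4 2 1743/2000
5 5/2 2059/2500
6 3 977/1250
s(0.5y) = (1/(4857/5000) − 1)/(1/2) = 286/4857 ≈ 5.8884%

step 1 [0.5y] zero: DF = P = 4857/5000 ≈ 0.971400
step 2 [1y] swap r/2=779/18935: DF=(1 − 779/18935·(0.971400))/(1+779/18935) = 9221/10000 ≈ 0.922100
step 3 [1.5y] zero: DF = P = 1801/2000 ≈ 0.900500
step 4 [2y] swap r/2=257/7331: DF=(1 − 257/7331·(0.971400+0.922100+0.900500))/(1+257/7331) = 1743/2000 ≈ 0.871500
step 5 [2.5y] zero: DF = P = 2059/2500 ≈ 0.823600
step 6 [3y] zero: DF = P = 977/1250 ≈ 0.781600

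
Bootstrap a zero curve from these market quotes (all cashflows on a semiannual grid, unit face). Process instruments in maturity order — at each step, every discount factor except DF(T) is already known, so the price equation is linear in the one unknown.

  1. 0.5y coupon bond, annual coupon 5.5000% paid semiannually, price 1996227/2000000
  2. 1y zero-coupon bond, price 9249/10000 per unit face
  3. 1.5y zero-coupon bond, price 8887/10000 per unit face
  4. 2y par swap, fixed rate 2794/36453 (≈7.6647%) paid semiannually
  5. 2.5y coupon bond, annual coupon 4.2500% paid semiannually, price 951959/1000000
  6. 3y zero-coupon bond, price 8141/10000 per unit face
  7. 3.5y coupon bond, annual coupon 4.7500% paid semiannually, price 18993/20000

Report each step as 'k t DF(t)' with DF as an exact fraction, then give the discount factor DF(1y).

step 1 [0.5y] bond c/2=11/400: DF=(1996227/2000000 − 11/400·(0))/(1+11/400) = 4857/5000 ≈ 0.971400
step 2 [1y] zero: DF = P = 9249/10000 ≈ 0.924900
step 3 [1.5y] zero: DF = P = 8887/10000 ≈ 0.888700
step 4 [2y] swap r/2=1397/36453: DF=(1 − 1397/36453·(0.971400+0.924900+0.888700))/(1+1397/36453) = 8603/10000 ≈ 0.860300
step 5 [2.5y] bond c/2=17/800: DF=(951959/1000000 − 17/800·(0.971400+0.924900+0.888700+0.860300))/(1+17/800) = 8563/10000 ≈ 0.856300
step 6 [3y] zero: DF = P = 8141/10000 ≈ 0.814100
step 7 [3.5y] bond c/2=19/800: DF=(18993/20000 − 19/800·(0.971400+0.924900+0.888700+0.860300+0.856300+0.814100))/(1+19/800) = 8043/10000 ≈ 0.804300

1 1/2 4857/5000
2 1 9249/10000
3 3/2 8887/10000
4 2 8603/10000
5 5/2 8563/10000
6 3 8141/10000
7 7/2 8043/10000
DF(1y) = 9249/10000 ≈ 0.924900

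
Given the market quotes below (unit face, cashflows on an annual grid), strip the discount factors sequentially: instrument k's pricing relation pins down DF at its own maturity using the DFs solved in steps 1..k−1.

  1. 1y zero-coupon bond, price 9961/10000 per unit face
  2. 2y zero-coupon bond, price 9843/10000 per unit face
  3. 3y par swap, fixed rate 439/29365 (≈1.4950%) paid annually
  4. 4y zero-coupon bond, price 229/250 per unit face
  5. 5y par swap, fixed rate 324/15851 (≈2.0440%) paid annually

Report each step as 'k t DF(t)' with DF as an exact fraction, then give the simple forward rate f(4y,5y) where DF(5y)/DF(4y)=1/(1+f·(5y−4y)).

step 1 [1y] zero: DF = P = 9961/10000 ≈ 0.996100
step 2 [2y] zero: DF = P = 9843/10000 ≈ 0.984300
step 3 [3y] swap r/1=439/29365: DF=(1 − 439/29365·(0.996100+0.984300))/(1+439/29365) = 9561/10000 ≈ 0.956100
step 4 [4y] zero: DF = P = 229/250 ≈ 0.916000
step 5 [5y] swap r/1=324/15851: DF=(1 − 324/15851·(0.996100+0.984300+0.956100+0.916000))/(1+324/15851) = 2257/2500 ≈ 0.902800

1 1 9961/10000
2 2 9843/10000
3 3 9561/10000
4 4 229/250
5 5 2257/2500
f(4y,5y) = ((229/250)/(2257/2500) − 1)/(1) = 33/2257 ≈ 1.4621%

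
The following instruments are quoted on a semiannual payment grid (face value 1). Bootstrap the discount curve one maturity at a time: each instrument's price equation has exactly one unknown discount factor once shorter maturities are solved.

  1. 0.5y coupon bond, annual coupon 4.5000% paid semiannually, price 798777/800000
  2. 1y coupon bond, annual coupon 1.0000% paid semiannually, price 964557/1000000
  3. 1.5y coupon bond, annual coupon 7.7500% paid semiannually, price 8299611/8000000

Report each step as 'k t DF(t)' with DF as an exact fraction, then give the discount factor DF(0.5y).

1 1/2 1953/2000
2 1 9549/10000
3 3/2 9267/10000
DF(0.5y) = 1953/2000 ≈ 0.976500

step 1 [0.5y] bond c/2=9/400: DF=(798777/800000 − 9/400·(0))/(1+9/400) = 1953/2000 ≈ 0.976500
step 2 [1y] bond c/2=1/200: DF=(964557/1000000 − 1/200·(0.976500))/(1+1/200) = 9549/10000 ≈ 0.954900
step 3 [1.5y] bond c/2=31/800: DF=(8299611/8000000 − 31/800·(0.976500+0.954900))/(1+31/800) = 9267/10000 ≈ 0.926700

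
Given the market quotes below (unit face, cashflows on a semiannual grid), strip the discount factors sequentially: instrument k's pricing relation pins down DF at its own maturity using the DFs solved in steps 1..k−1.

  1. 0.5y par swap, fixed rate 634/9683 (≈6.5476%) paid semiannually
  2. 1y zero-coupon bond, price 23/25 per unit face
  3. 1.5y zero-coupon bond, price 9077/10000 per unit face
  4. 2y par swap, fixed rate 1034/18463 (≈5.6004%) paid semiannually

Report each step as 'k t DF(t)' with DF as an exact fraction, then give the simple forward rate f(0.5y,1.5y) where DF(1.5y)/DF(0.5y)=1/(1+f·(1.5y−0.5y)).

step 1 [0.5y] swap r/2=317/9683: DF=(1 − 317/9683·(0))/(1+317/9683) = 9683/10000 ≈ 0.968300
step 2 [1y] zero: DF = P = 23/25 ≈ 0.920000
step 3 [1.5y] zero: DF = P = 9077/10000 ≈ 0.907700
step 4 [2y] swap r/2=517/18463: DF=(1 − 517/18463·(0.968300+0.920000+0.907700))/(1+517/18463) = 4483/5000 ≈ 0.896600

1 1/2 9683/10000
2 1 23/25
3 3/2 9077/10000
4 2 4483/5000
f(0.5y,1.5y) = ((9683/10000)/(9077/10000) − 1)/(1) = 606/9077 ≈ 6.6762%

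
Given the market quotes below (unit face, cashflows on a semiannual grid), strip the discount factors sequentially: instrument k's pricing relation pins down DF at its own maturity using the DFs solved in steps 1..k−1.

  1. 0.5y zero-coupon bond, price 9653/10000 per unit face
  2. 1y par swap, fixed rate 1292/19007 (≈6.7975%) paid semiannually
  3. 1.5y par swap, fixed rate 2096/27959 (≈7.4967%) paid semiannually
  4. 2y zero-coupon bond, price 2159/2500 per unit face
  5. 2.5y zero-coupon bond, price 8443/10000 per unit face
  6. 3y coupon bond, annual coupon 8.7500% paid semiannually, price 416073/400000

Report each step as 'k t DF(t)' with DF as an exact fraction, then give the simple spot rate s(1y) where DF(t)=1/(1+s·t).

step 1 [0.5y] zero: DF = P = 9653/10000 ≈ 0.965300
step 2 [1y] swap r/2=646/19007: DF=(1 − 646/19007·(0.965300))/(1+646/19007) = 4677/5000 ≈ 0.935400
step 3 [1.5y] swap r/2=1048/27959: DF=(1 − 1048/27959·(0.965300+0.935400))/(1+1048/27959) = 1119/1250 ≈ 0.895200
step 4 [2y] zero: DF = P = 2159/2500 ≈ 0.863600
step 5 [2.5y] zero: DF = P = 8443/10000 ≈ 0.844300
step 6 [3y] bond c/2=7/160: DF=(416073/400000 − 7/160·(0.965300+0.935400+0.895200+0.863600+0.844300))/(1+7/160) = 4039/5000 ≈ 0.807800

1 1/2 9653/10000
2 1 4677/5000
3 3/2 1119/1250
4 2 2159/2500
5 5/2 8443/10000
6 3 4039/5000
s(1y) = (1/(4677/5000) − 1)/(1) = 323/4677 ≈ 6.9061%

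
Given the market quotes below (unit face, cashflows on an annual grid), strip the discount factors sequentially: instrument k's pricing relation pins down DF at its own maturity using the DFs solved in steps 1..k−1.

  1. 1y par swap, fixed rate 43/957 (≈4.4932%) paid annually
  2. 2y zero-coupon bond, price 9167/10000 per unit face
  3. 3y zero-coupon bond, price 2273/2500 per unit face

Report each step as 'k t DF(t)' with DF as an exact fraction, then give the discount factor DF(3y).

step 1 [1y] swap r/1=43/957: DF=(1 − 43/957·(0))/(1+43/957) = 957/1000 ≈ 0.957000
step 2 [2y] zero: DF = P = 9167/10000 ≈ 0.916700
step 3 [3y] zero: DF = P = 2273/2500 ≈ 0.909200

1 1 957/1000
2 2 9167/10000
3 3 2273/2500
DF(3y) = 2273/2500 ≈ 0.909200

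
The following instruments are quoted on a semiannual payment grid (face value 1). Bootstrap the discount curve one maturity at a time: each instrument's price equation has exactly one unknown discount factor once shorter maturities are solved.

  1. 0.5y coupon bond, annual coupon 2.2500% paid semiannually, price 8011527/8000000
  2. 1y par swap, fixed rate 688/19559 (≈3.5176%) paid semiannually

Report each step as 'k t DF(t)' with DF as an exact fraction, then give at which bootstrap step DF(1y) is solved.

step 1 [0.5y] bond c/2=9/800: DF=(8011527/8000000 − 9/800·(0))/(1+9/800) = 9903/10000 ≈ 0.990300
step 2 [1y] swap r/2=344/19559: DF=(1 − 344/19559·(0.990300))/(1+344/19559) = 1207/1250 ≈ 0.965600

1 1/2 9903/10000
2 1 1207/1250
DF(1y) is solved at step 2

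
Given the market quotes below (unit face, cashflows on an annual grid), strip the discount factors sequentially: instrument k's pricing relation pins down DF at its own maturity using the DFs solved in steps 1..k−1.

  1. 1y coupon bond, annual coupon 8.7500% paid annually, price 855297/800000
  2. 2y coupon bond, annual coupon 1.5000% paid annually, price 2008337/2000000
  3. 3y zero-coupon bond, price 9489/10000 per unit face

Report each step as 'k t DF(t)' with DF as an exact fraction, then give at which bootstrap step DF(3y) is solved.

step 1 [1y] bond c/1=7/80: DF=(855297/800000 − 7/80·(0))/(1+7/80) = 9831/10000 ≈ 0.983100
step 2 [2y] bond c/1=3/200: DF=(2008337/2000000 − 3/200·(0.983100))/(1+3/200) = 2437/2500 ≈ 0.974800
step 3 [3y] zero: DF = P = 9489/10000 ≈ 0.948900

1 1 9831/10000
2 2 2437/2500
3 3 9489/10000
DF(3y) is solved at step 3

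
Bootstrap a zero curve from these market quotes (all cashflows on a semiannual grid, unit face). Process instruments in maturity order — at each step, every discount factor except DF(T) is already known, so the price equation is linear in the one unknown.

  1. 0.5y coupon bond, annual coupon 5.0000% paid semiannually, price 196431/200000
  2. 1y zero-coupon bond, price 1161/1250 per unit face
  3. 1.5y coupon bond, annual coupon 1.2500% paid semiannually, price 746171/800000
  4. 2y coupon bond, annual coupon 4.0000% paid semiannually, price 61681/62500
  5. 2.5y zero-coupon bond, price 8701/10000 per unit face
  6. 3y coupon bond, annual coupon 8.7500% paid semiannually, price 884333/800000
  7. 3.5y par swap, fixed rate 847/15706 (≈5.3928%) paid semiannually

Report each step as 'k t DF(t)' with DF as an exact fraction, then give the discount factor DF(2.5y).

1 1/2 4791/5000
2 1 1161/1250
3 3/2 572/625
4 2 4563/5000
5 5/2 8701/10000
6 3 8669/10000
7 7/2 4153/5000
DF(2.5y) = 8701/10000 ≈ 0.870100

step 1 [0.5y] bond c/2=1/40: DF=(196431/200000 − 1/40·(0))/(1+1/40) = 4791/5000 ≈ 0.958200
step 2 [1y] zero: DF = P = 1161/1250 ≈ 0.928800
step 3 [1.5y] bond c/2=1/160: DF=(746171/800000 − 1/160·(0.958200+0.928800))/(1+1/160) = 572/625 ≈ 0.915200
step 4 [2y] bond c/2=1/50: DF=(61681/62500 − 1/50·(0.958200+0.928800+0.915200))/(1+1/50) = 4563/5000 ≈ 0.912600
step 5 [2.5y] zero: DF = P = 8701/10000 ≈ 0.870100
step 6 [3y] bond c/2=7/160: DF=(884333/800000 − 7/160·(0.958200+0.928800+0.915200+0.912600+0.870100))/(1+7/160) = 8669/10000 ≈ 0.866900
step 7 [3.5y] swap r/2=847/31412: DF=(1 − 847/31412·(0.958200+0.928800+0.915200+0.912600+0.870100+0.866900))/(1+847/31412) = 4153/5000 ≈ 0.830600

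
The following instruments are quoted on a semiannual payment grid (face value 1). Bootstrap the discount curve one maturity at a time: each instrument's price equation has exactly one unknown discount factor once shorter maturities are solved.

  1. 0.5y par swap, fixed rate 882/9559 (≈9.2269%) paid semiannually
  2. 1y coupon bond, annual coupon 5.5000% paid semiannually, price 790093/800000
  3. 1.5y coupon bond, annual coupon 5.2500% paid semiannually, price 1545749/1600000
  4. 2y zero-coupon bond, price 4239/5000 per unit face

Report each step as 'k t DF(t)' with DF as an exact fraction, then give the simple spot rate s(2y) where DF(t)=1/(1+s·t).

1 1/2 9559/10000
2 1 2339/2500
3 3/2 893/1000
4 2 4239/5000
s(2y) = (1/(4239/5000) − 1)/(2) = 761/8478 ≈ 8.9762%

step 1 [0.5y] swap r/2=441/9559: DF=(1 − 441/9559·(0))/(1+441/9559) = 9559/10000 ≈ 0.955900
step 2 [1y] bond c/2=11/400: DF=(790093/800000 − 11/400·(0.955900))/(1+11/400) = 2339/2500 ≈ 0.935600
step 3 [1.5y] bond c/2=21/800: DF=(1545749/1600000 − 21/800·(0.955900+0.935600))/(1+21/800) = 893/1000 ≈ 0.893000
step 4 [2y] zero: DF = P = 4239/5000 ≈ 0.847800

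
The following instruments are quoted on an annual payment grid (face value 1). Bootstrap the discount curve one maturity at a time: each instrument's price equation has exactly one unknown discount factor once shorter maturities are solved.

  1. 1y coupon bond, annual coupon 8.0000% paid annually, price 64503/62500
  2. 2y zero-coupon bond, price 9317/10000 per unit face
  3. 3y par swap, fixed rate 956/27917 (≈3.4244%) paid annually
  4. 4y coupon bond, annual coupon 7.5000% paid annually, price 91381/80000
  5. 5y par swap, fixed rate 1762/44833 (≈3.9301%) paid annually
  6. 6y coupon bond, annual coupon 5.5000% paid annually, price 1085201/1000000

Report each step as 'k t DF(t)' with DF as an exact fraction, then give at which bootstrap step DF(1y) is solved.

step 1 [1y] bond c/1=2/25: DF=(64503/62500 − 2/25·(0))/(1+2/25) = 2389/2500 ≈ 0.955600
step 2 [2y] zero: DF = P = 9317/10000 ≈ 0.931700
step 3 [3y] swap r/1=956/27917: DF=(1 − 956/27917·(0.955600+0.931700))/(1+956/27917) = 2261/2500 ≈ 0.904400
step 4 [4y] bond c/1=3/40: DF=(91381/80000 − 3/40·(0.955600+0.931700+0.904400))/(1+3/40) = 4339/5000 ≈ 0.867800
step 5 [5y] swap r/1=1762/44833: DF=(1 − 1762/44833·(0.955600+0.931700+0.904400+0.867800))/(1+1762/44833) = 4119/5000 ≈ 0.823800
step 6 [6y] bond c/1=11/200: DF=(1085201/1000000 − 11/200·(0.955600+0.931700+0.904400+0.867800+0.823800))/(1+11/200) = 7949/10000 ≈ 0.794900

1 1 2389/2500
2 2 9317/10000
3 3 2261/2500
4 4 4339/5000
5 5 4119/5000
6 6 7949/10000
DF(1y) is solved at step 1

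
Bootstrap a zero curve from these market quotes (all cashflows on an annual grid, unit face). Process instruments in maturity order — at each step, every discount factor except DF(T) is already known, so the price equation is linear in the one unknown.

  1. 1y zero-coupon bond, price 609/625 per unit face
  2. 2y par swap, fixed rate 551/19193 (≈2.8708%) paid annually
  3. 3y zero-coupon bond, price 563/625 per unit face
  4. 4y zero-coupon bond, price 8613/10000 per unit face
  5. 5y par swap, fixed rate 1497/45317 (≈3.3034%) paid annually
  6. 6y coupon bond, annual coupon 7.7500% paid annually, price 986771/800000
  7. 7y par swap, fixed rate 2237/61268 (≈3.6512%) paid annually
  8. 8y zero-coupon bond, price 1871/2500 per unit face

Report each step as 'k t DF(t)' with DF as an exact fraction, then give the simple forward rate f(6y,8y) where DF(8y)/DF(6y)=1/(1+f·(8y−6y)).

step 1 [1y] zero: DF = P = 609/625 ≈ 0.974400
step 2 [2y] swap r/1=551/19193: DF=(1 − 551/19193·(0.974400))/(1+551/19193) = 9449/10000 ≈ 0.944900
step 3 [3y] zero: DF = P = 563/625 ≈ 0.900800
step 4 [4y] zero: DF = P = 8613/10000 ≈ 0.861300
step 5 [5y] swap r/1=1497/45317: DF=(1 − 1497/45317·(0.974400+0.944900+0.900800+0.861300))/(1+1497/45317) = 8503/10000 ≈ 0.850300
step 6 [6y] bond c/1=31/400: DF=(986771/800000 − 31/400·(0.974400+0.944900+0.900800+0.861300+0.850300))/(1+31/400) = 2047/2500 ≈ 0.818800
step 7 [7y] swap r/1=2237/61268: DF=(1 − 2237/61268·(0.974400+0.944900+0.900800+0.861300+0.850300+0.818800))/(1+2237/61268) = 7763/10000 ≈ 0.776300
step 8 [8y] zero: DF = P = 1871/2500 ≈ 0.748400

1 1 609/625
2 2 9449/10000
3 3 563/625
4 4 8613/10000
5 5 8503/10000
6 6 2047/2500
7 7 7763/10000
8 8 1871/2500
f(6y,8y) = ((2047/2500)/(1871/2500) − 1)/(2) = 88/1871 ≈ 4.7034%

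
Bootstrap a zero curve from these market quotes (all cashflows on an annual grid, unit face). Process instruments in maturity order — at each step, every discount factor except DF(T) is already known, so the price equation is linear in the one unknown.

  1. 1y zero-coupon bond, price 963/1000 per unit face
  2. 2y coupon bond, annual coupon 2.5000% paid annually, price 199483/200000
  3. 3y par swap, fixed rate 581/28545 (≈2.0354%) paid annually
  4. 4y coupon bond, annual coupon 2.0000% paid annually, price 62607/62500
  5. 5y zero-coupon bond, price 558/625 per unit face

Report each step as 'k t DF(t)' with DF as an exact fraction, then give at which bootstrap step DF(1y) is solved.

1 1 963/1000
2 2 1187/1250
3 3 9419/10000
4 4 9261/10000
5 5 558/625
DF(1y) is solved at step 1

step 1 [1y] zero: DF = P = 963/1000 ≈ 0.963000
step 2 [2y] bond c/1=1/40: DF=(199483/200000 − 1/40·(0.963000))/(1+1/40) = 1187/1250 ≈ 0.949600
step 3 [3y] swap r/1=581/28545: DF=(1 − 581/28545·(0.963000+0.949600))/(1+581/28545) = 9419/10000 ≈ 0.941900
step 4 [4y] bond c/1=1/50: DF=(62607/62500 − 1/50·(0.963000+0.949600+0.941900))/(1+1/50) = 9261/10000 ≈ 0.926100
step 5 [5y] zero: DF = P = 558/625 ≈ 0.892800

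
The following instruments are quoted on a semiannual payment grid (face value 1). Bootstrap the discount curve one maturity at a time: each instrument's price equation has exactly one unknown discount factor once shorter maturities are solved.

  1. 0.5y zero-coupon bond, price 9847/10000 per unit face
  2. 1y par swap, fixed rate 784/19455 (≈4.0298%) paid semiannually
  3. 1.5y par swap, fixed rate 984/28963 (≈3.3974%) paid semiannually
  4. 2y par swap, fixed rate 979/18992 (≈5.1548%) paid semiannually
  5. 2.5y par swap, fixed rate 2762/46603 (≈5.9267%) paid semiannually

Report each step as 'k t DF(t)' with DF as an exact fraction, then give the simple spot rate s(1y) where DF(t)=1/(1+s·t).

1 1/2 9847/10000
2 1 1201/1250
3 3/2 2377/2500
4 2 9021/10000
5 5/2 8619/10000
s(1y) = (1/(1201/1250) − 1)/(1) = 49/1201 ≈ 4.0799%

step 1 [0.5y] zero: DF = P = 9847/10000 ≈ 0.984700
step 2 [1y] swap r/2=392/19455: DF=(1 − 392/19455·(0.984700))/(1+392/19455) = 1201/1250 ≈ 0.960800
step 3 [1.5y] swap r/2=492/28963: DF=(1 − 492/28963·(0.984700+0.960800))/(1+492/28963) = 2377/2500 ≈ 0.950800
step 4 [2y] swap r/2=979/37984: DF=(1 − 979/37984·(0.984700+0.960800+0.950800))/(1+979/37984) = 9021/10000 ≈ 0.902100
step 5 [2.5y] swap r/2=1381/46603: DF=(1 − 1381/46603·(0.984700+0.960800+0.950800+0.902100))/(1+1381/46603) = 8619/10000 ≈ 0.861900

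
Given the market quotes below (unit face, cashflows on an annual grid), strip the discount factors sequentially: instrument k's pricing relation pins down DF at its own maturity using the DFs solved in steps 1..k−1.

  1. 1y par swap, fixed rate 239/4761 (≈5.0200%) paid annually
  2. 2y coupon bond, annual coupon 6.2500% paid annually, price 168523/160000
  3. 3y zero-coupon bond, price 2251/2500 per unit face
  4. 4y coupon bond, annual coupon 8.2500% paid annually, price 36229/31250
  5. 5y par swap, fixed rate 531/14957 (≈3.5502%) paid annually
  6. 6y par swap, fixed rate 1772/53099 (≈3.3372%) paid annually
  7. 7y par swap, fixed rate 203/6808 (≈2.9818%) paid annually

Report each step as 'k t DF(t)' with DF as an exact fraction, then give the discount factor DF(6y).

1 1 4761/5000
2 2 9353/10000
3 3 2251/2500
4 4 1717/2000
5 5 8407/10000
6 6 2057/2500
7 7 8173/10000
DF(6y) = 2057/2500 ≈ 0.822800

step 1 [1y] swap r/1=239/4761: DF=(1 − 239/4761·(0))/(1+239/4761) = 4761/5000 ≈ 0.952200
step 2 [2y] bond c/1=1/16: DF=(168523/160000 − 1/16·(0.952200))/(1+1/16) = 9353/10000 ≈ 0.935300
step 3 [3y] zero: DF = P = 2251/2500 ≈ 0.900400
step 4 [4y] bond c/1=33/400: DF=(36229/31250 − 33/400·(0.952200+0.935300+0.900400))/(1+33/400) = 1717/2000 ≈ 0.858500
step 5 [5y] swap r/1=531/14957: DF=(1 − 531/14957·(0.952200+0.935300+0.900400+0.858500))/(1+531/14957) = 8407/10000 ≈ 0.840700
step 6 [6y] swap r/1=1772/53099: DF=(1 − 1772/53099·(0.952200+0.935300+0.900400+0.858500+0.840700))/(1+1772/53099) = 2057/2500 ≈ 0.822800
step 7 [7y] swap r/1=203/6808: DF=(1 − 203/6808·(0.952200+0.935300+0.900400+0.858500+0.840700+0.822800))/(1+203/6808) = 8173/10000 ≈ 0.817300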